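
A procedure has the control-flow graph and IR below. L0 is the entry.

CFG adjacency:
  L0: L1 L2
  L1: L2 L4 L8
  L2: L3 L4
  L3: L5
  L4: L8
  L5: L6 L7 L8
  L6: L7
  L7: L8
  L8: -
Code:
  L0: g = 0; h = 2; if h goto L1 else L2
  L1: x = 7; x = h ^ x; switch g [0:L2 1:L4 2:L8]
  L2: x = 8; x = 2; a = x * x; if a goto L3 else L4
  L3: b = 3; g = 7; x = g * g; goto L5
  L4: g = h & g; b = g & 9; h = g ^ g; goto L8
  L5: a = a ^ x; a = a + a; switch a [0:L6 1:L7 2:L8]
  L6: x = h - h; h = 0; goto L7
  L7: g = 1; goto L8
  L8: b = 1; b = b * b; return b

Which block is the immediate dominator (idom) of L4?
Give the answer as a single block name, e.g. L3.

Answer: L0

Derivation:
idom tree: L1←L0 L2←L0 L3←L2 L4←L0 L5←L3 L6←L5 L7←L5 L8←L0
Join-block Dom:
  L2: preds {L0,L1}: {L0} ∩ {L0,L1} = {L0}; idom=L0
  L4: preds {L1,L2}: {L0,L1} ∩ {L0,L2} = {L0}; idom=L0
  L7: preds {L5,L6}: {L0,L2,L3,L5} ∩ {L0,L2,L3,L5,L6} = {L0,L2,L3,L5}; idom=L5
  L8: preds {L1,L4,L5,L7}: {L0,L1} ∩ {L0,L4} ∩ {L0,L2,L3,L5} ∩ {L0,L2,L3,L5,L7} = {L0}; idom=L0

idom(L4) = L0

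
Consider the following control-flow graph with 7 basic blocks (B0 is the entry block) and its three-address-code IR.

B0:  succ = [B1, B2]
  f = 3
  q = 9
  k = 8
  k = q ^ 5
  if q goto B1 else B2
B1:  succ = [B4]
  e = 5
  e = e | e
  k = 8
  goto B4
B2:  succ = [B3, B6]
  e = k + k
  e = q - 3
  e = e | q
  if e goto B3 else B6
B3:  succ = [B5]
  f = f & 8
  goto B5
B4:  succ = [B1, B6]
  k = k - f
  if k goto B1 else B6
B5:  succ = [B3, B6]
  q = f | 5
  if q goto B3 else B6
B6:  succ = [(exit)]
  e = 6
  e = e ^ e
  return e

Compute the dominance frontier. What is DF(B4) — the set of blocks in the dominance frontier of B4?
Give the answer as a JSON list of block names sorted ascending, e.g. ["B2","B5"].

idom tree: B1←B0 B2←B0 B3←B2 B4←B1 B5←B3 B6←B0
Dom∩ at merges:
  B1: preds {B0,B4}: {B0} ∩ {B0,B1,B4} = {B0}; idom=B0
  B3: preds {B2,B5}: {B0,B2} ∩ {B0,B2,B3,B5} = {B0,B2}; idom=B2
  B6: preds {B2,B4,B5}: {B0,B2} ∩ {B0,B1,B4} ∩ {B0,B2,B3,B5} = {B0}; idom=B0

DF walk-up:
  B1←B0: walk · to B0
  B1←B4: walk B4→B1 to B0
  B3←B2: walk · to B2
  B3←B5: walk B5→B3 to B2
  B6←B2: walk B2 to B0
  B6←B4: walk B4→B1 to B0
  B6←B5: walk B5→B3→B2 to B0
  B0: DF=∅
  B1: DF={B1,B6}
  B2: DF={B6}
  B3: DF={B3,B6}
  B4: DF={B1,B6}
  B5: DF={B3,B6}
  B6: DF=∅

DF(B4) = ["B1", "B6"]

Answer: ["B1", "B6"]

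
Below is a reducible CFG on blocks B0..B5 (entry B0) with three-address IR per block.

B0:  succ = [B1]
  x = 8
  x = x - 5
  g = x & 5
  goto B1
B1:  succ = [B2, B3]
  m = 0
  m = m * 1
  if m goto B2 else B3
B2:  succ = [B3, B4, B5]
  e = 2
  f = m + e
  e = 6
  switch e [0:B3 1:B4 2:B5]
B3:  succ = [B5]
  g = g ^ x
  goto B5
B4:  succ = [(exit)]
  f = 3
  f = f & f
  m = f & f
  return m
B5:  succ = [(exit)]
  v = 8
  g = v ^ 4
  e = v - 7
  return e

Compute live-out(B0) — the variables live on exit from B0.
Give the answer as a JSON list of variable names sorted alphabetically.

Block summaries:
  B0: {g,x} / ∅
  B1: {m} / ∅
  B2: {e,f} / {m}
  B3: {g} / {g,x}
  B4: {f,m} / ∅
  B5: {e,g,v} / ∅

Backward fixpoint:
  B0: in=∅ out={g,x}
  B1: in={g,x} out={g,m,x}
  B2: in={g,m,x} out={g,x}
  B3: in={g,x} out=∅
  B4: in=∅ out=∅
  B5: in=∅ out=∅

live-out(B0) = ["g", "x"]

Answer: ["g", "x"]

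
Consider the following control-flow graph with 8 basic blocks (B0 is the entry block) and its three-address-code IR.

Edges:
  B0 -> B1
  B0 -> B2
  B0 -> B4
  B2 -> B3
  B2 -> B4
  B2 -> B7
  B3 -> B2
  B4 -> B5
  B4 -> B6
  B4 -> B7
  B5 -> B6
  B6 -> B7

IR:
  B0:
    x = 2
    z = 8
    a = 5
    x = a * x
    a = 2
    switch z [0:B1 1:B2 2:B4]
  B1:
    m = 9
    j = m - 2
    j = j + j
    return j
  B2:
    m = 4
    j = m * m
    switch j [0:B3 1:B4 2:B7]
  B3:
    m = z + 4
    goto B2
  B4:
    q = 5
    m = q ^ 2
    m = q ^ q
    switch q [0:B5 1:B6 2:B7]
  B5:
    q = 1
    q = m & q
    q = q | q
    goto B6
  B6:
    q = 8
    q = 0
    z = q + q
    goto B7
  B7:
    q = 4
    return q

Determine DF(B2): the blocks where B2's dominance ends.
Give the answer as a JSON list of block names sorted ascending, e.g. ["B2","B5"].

idom tree: B1←B0 B2←B0 B3←B2 B4←B0 B5←B4 B6←B4 B7←B0
Dom∩ at merges:
  B2: preds {B0,B3}: {B0} ∩ {B0,B2,B3} = {B0}; idom=B0
  B4: preds {B0,B2}: {B0} ∩ {B0,B2} = {B0}; idom=B0
  B6: preds {B4,B5}: {B0,B4} ∩ {B0,B4,B5} = {B0,B4}; idom=B4
  B7: preds {B2,B4,B6}: {B0,B2} ∩ {B0,B4} ∩ {B0,B4,B6} = {B0}; idom=B0

DF derivation:
  join B2 pred B0: · stop@B0
  join B2 pred B3: B3→B2 stop@B0
  join B4 pred B0: · stop@B0
  join B4 pred B2: B2 stop@B0
  join B6 pred B4: · stop@B4
  join B6 pred B5: B5 stop@B4
  join B7 pred B2: B2 stop@B0
  join B7 pred B4: B4 stop@B0
  join B7 pred B6: B6→B4 stop@B0
  B0: DF=∅
  B1: DF=∅
  B2: DF={B2,B4,B7}
  B3: DF={B2}
  B4: DF={B7}
  B5: DF={B6}
  B6: DF={B7}
  B7: DF=∅

DF(B2) = ["B2", "B4", "B7"]

Answer: ["B2", "B4", "B7"]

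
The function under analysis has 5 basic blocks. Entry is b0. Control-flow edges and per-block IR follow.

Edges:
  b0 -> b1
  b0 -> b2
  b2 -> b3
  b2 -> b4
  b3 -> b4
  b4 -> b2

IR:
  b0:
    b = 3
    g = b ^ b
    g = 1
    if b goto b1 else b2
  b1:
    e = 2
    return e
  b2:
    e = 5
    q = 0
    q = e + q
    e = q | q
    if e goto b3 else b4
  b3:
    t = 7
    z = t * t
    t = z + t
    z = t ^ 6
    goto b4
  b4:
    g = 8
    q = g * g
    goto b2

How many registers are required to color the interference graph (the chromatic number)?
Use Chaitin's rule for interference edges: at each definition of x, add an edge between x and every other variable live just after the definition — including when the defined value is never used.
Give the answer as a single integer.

Answer: 2

Analysis:
Block summaries:
  b0 def {b,g} use ∅
  b1 def {e} use ∅
  b2 def {e,q} use ∅
  b3 def {t,z} use ∅
  b4 def {g,q} use ∅

Backward fixpoint:
  b0 li=∅ lo=∅
  b1 li=∅ lo=∅
  b2 li=∅ lo=∅
  b3 li=∅ lo=∅
  b4 li=∅ lo=∅

Conflict graph:
  b↔{g}
  e↔{q}
  g↔{b}
  q↔{e}
  t↔{z}
  z↔{t}

Chromatic number:
  {b,g} pairwise interfere (2-clique) ⇒ χ ≥ 2
  2-colouring: R0={b,e,t}  R1={g,q,z}
  χ = 2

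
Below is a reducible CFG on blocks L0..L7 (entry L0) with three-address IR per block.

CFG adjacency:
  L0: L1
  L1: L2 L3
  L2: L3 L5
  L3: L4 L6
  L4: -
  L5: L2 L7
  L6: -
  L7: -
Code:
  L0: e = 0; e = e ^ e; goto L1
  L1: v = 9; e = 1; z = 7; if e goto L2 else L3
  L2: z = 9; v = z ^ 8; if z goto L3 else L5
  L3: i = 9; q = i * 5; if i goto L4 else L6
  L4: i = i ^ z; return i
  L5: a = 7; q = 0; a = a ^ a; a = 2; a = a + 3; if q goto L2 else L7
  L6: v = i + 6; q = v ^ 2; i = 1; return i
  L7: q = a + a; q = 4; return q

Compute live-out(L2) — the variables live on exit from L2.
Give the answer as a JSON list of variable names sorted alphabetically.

Per-block:
  L0: def={e} ue=∅
  L1: def={e,v,z} ue=∅
  L2: def={v,z} ue=∅
  L3: def={i,q} ue=∅
  L4: def={i} ue={i,z}
  L5: def={a,q} ue=∅
  L6: def={i,q,v} ue={i}
  L7: def={q} ue={a}

Liveness:
  L0: in=∅ out=∅
  L1: in=∅ out={z}
  L2: in=∅ out={z}
  L3: in={z} out={i,z}
  L4: in={i,z} out=∅
  L5: in=∅ out={a}
  L6: in={i} out=∅
  L7: in={a} out=∅

live-out(L2) = ["z"]

Answer: ["z"]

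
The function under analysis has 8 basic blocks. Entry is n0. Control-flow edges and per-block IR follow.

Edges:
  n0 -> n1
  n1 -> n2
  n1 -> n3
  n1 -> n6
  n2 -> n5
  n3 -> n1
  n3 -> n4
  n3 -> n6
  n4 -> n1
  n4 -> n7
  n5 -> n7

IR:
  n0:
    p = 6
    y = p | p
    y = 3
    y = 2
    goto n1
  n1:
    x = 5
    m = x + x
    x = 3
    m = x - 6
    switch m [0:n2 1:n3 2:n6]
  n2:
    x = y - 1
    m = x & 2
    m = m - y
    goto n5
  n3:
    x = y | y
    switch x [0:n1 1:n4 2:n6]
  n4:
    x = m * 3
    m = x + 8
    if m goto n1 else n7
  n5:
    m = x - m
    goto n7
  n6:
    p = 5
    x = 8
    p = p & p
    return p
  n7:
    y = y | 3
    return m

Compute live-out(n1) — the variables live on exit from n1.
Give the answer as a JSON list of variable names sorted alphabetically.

Answer: ["m", "y"]

Working:
Block summaries:
  n0: {p,y} / ∅
  n1: {m,x} / ∅
  n2: {m,x} / {y}
  n3: {x} / {y}
  n4: {m,x} / {m}
  n5: {m} / {m,x}
  n6: {p,x} / ∅
  n7: {y} / {m,y}

Backward fixpoint:
  n0: in=∅ out={y}
  n1: in={y} out={m,y}
  n2: in={y} out={m,x,y}
  n3: in={m,y} out={m,y}
  n4: in={m,y} out={m,y}
  n5: in={m,x,y} out={m,y}
  n6: in=∅ out=∅
  n7: in={m,y} out=∅

live-out(n1) = ["m", "y"]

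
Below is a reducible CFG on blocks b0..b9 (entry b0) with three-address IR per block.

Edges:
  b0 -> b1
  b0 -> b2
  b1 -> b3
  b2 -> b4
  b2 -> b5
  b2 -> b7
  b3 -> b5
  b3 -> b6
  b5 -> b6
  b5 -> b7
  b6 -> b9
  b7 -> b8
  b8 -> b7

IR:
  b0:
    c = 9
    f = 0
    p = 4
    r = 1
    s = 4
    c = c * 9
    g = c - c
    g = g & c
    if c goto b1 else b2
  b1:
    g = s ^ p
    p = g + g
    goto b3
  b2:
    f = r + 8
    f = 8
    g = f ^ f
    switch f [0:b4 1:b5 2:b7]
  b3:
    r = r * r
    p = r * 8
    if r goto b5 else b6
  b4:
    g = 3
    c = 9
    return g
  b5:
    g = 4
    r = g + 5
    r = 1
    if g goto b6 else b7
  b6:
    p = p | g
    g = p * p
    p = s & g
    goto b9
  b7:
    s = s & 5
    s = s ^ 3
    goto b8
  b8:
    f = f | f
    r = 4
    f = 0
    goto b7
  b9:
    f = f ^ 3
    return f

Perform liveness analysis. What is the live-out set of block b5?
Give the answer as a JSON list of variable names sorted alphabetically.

Answer: ["f", "g", "p", "s"]

Analysis:
def/use:
  b0: def={c,f,g,p,r,s} ue=∅
  b1: def={g,p} ue={p,s}
  b2: def={f,g} ue={r}
  b3: def={p,r} ue={r}
  b4: def={c,g} ue=∅
  b5: def={g,r} ue=∅
  b6: def={g,p} ue={g,p,s}
  b7: def={s} ue={s}
  b8: def={f,r} ue={f}
  b9: def={f} ue={f}

Live sets:
  b0: in=∅ out={f,p,r,s}
  b1: in={f,p,r,s} out={f,g,r,s}
  b2: in={p,r,s} out={f,p,s}
  b3: in={f,g,r,s} out={f,g,p,s}
  b4: in=∅ out=∅
  b5: in={f,p,s} out={f,g,p,s}
  b6: in={f,g,p,s} out={f}
  b7: in={f,s} out={f,s}
  b8: in={f,s} out={f,s}
  b9: in={f} out=∅

live-out(b5) = ["f", "g", "p", "s"]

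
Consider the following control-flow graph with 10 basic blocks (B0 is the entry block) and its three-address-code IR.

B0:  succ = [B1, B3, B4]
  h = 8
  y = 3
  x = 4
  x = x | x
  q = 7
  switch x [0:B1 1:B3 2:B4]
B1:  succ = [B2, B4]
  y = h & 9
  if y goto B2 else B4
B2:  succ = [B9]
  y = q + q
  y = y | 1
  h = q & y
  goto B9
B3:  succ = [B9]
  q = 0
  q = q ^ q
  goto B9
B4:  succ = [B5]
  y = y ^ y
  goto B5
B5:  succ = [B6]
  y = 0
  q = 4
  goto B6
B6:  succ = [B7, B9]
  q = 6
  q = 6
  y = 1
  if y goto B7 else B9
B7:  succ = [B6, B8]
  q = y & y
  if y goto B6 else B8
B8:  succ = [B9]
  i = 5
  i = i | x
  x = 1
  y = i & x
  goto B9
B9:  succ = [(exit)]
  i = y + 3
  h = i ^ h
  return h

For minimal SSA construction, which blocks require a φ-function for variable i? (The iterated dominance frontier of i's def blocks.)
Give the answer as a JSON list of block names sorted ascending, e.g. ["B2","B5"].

Answer: ["B9"]

Derivation:
idom tree: B1←B0 B2←B1 B3←B0 B4←B0 B5←B4 B6←B5 B7←B6 B8←B7 B9←B0
Dom∩ at merges:
  B4: preds {B0,B1}: {B0} ∩ {B0,B1} = {B0}; idom=B0
  B6: preds {B5,B7}: {B0,B4,B5} ∩ {B0,B4,B5,B6,B7} = {B0,B4,B5}; idom=B5
  B9: preds {B2,B3,B6,B8}: {B0,B1,B2} ∩ {B0,B3} ∩ {B0,B4,B5,B6} ∩ {B0,B4,B5,B6,B7,B8} = {B0}; idom=B0

Frontier:
  B4←B0: walk · to B0
  B4←B1: walk B1 to B0
  B6←B5: walk · to B5
  B6←B7: walk B7→B6 to B5
  B9←B2: walk B2→B1 to B0
  B9←B3: walk B3 to B0
  B9←B6: walk B6→B5→B4 to B0
  B9←B8: walk B8→B7→B6→B5→B4 to B0
  B0: DF=∅
  B1: DF={B4,B9}
  B2: DF={B9}
  B3: DF={B9}
  B4: DF={B9}
  B5: DF={B9}
  B6: DF={B6,B9}
  B7: DF={B6,B9}
  B8: DF={B9}
  B9: DF=∅

φ for i: defs {B8,B9}
  DF⁺ = {B9}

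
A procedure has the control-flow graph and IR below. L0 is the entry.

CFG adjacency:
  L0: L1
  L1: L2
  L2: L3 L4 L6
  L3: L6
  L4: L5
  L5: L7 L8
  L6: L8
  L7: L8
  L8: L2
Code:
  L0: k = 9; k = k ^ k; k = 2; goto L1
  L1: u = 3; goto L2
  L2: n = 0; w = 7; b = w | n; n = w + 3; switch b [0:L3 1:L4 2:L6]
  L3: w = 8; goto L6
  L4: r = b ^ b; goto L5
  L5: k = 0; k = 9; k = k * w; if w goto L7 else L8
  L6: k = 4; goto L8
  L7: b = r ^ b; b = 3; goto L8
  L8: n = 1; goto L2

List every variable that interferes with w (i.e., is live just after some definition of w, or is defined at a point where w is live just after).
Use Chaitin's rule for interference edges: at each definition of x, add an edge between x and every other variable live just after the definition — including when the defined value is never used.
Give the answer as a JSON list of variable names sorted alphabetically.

Per-block:
  L0: {k} / ∅
  L1: {u} / ∅
  L2: {b,n,w} / ∅
  L3: {w} / ∅
  L4: {r} / {b}
  L5: {k} / {w}
  L6: {k} / ∅
  L7: {b} / {b,r}
  L8: {n} / ∅

Live sets:
  live L0: ∅→∅
  live L1: ∅→∅
  live L2: ∅→{b,w}
  live L3: ∅→∅
  live L4: {b,w}→{b,r,w}
  live L5: {b,r,w}→{b,r}
  live L6: ∅→∅
  live L7: {b,r}→∅
  live L8: ∅→∅

Interference:
  b↔{k,n,r,w}
  k↔{b,r,w}
  n↔{b,w}
  r↔{b,k,w}
  u↔∅
  w↔{b,k,n,r}

N(w) = ["b", "k", "n", "r"]

Answer: ["b", "k", "n", "r"]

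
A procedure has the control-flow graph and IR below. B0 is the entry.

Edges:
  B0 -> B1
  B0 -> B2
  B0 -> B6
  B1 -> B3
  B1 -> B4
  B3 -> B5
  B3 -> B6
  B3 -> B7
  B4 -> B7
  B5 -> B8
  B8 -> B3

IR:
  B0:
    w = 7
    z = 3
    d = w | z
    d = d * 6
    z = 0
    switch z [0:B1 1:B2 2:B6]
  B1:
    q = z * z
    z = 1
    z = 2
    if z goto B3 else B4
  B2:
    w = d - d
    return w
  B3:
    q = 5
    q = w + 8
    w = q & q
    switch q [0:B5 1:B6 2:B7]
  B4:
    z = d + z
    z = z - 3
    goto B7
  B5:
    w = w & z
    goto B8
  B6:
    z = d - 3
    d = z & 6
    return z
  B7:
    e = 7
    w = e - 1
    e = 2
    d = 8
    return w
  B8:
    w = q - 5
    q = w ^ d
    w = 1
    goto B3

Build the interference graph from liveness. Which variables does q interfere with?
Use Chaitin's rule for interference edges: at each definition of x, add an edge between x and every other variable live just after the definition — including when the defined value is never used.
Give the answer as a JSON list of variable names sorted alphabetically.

Answer: ["d", "w", "z"]

Derivation:
Per-block:
  B0 def {d,w,z} use ∅
  B1 def {q,z} use {z}
  B2 def {w} use {d}
  B3 def {q,w} use {w}
  B4 def {z} use {d,z}
  B5 def {w} use {w,z}
  B6 def {d,z} use {d}
  B7 def {d,e,w} use ∅
  B8 def {q,w} use {d,q}

Backward fixpoint:
  B0: in=∅ out={d,w,z}
  B1: in={d,w,z} out={d,w,z}
  B2: in={d} out=∅
  B3: in={d,w,z} out={d,q,w,z}
  B4: in={d,z} out=∅
  B5: in={d,q,w,z} out={d,q,z}
  B6: in={d} out=∅
  B7: in=∅ out=∅
  B8: in={d,q,z} out={d,w,z}

Conflict graph:
  d — {q,w,z}
  e — {w}
  q — {d,w,z}
  w — {d,e,q,z}
  z — {d,q,w}

N(q) = ["d", "w", "z"]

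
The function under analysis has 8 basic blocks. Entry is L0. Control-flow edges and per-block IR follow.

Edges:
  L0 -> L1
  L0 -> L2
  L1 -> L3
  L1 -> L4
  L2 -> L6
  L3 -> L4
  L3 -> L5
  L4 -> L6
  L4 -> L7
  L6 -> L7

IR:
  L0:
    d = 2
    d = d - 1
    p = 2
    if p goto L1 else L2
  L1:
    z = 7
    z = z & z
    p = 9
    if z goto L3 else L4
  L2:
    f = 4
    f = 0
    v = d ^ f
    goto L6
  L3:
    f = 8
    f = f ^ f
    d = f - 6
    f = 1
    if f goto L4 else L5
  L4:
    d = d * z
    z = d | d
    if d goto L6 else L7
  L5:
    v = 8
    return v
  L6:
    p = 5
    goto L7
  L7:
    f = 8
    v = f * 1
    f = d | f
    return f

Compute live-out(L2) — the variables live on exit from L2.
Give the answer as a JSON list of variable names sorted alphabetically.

def/use:
  L0 def {d,p} use ∅
  L1 def {p,z} use ∅
  L2 def {f,v} use {d}
  L3 def {d,f} use ∅
  L4 def {d,z} use {d,z}
  L5 def {v} use ∅
  L6 def {p} use ∅
  L7 def {f,v} use {d}

Liveness:
  live L0: ∅→{d}
  live L1: {d}→{d,z}
  live L2: {d}→{d}
  live L3: {z}→{d,z}
  live L4: {d,z}→{d}
  live L5: ∅→∅
  live L6: {d}→{d}
  live L7: {d}→∅

live-out(L2) = ["d"]

Answer: ["d"]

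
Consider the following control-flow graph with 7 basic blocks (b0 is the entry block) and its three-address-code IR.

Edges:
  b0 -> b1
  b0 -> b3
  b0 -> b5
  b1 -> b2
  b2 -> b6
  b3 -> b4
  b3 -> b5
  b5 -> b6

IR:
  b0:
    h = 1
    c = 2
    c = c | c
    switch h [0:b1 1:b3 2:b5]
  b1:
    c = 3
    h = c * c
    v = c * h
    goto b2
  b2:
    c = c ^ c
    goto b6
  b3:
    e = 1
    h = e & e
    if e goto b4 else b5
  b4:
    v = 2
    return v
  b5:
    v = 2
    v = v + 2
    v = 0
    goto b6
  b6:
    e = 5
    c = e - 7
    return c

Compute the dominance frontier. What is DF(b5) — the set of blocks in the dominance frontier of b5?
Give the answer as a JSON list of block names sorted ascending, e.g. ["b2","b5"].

Answer: ["b6"]

Derivation:
idom tree: b1←b0 b2←b1 b3←b0 b4←b3 b5←b0 b6←b0
Join-block Dom:
  b5: preds {b0,b3}: {b0} ∩ {b0,b3} = {b0}; idom=b0
  b6: preds {b2,b5}: {b0,b1,b2} ∩ {b0,b5} = {b0}; idom=b0

Frontier:
  join b5 pred b0: · stop@b0
  join b5 pred b3: b3 stop@b0
  join b6 pred b2: b2→b1 stop@b0
  join b6 pred b5: b5 stop@b0
  DF(b0)=∅
  DF(b1)={b6}
  DF(b2)={b6}
  DF(b3)={b5}
  DF(b4)=∅
  DF(b5)={b6}
  DF(b6)=∅

DF(b5) = ["b6"]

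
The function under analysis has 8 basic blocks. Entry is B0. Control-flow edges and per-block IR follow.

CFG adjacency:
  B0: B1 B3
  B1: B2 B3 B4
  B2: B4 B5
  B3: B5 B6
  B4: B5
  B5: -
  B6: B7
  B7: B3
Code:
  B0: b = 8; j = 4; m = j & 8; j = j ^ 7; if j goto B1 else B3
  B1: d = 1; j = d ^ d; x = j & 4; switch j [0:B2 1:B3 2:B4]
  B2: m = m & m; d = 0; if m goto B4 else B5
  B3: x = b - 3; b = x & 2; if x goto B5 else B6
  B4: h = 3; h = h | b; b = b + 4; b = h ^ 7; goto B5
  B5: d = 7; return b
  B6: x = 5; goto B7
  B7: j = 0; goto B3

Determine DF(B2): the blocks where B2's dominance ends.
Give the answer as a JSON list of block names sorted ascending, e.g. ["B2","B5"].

idom tree: B1←B0 B2←B1 B3←B0 B4←B1 B5←B0 B6←B3 B7←B6
Dom at joins:
  B3: preds {B0,B1,B7}: {B0} ∩ {B0,B1} ∩ {B0,B3,B6,B7} = {B0}; idom=B0
  B4: preds {B1,B2}: {B0,B1} ∩ {B0,B1,B2} = {B0,B1}; idom=B1
  B5: preds {B2,B3,B4}: {B0,B1,B2} ∩ {B0,B3} ∩ {B0,B1,B4} = {B0}; idom=B0

Frontier:
  B3←B0: walk · to B0
  B3←B1: walk B1 to B0
  B3←B7: walk B7→B6→B3 to B0
  B4←B1: walk · to B1
  B4←B2: walk B2 to B1
  B5←B2: walk B2→B1 to B0
  B5←B3: walk B3 to B0
  B5←B4: walk B4→B1 to B0
  B0 → ∅
  B1 → {B3,B5}
  B2 → {B4,B5}
  B3 → {B3,B5}
  B4 → {B5}
  B5 → ∅
  B6 → {B3}
  B7 → {B3}

DF(B2) = ["B4", "B5"]

Answer: ["B4", "B5"]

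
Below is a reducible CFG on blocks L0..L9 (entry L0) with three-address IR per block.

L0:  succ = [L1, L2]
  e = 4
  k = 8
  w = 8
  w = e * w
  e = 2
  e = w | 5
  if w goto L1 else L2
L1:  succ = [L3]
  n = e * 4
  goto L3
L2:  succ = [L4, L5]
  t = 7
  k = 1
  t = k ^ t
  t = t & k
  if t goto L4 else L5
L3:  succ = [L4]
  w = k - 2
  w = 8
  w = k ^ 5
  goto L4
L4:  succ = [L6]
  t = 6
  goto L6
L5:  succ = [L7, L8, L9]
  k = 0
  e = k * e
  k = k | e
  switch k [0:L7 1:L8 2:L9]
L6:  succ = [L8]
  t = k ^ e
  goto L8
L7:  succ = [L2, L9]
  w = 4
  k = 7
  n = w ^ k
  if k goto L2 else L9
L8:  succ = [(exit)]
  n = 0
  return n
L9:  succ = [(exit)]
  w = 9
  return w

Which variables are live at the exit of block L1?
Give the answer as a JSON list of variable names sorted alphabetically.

Per-block:
  L0: {e,k,w} / ∅
  L1: {n} / {e}
  L2: {k,t} / ∅
  L3: {w} / {k}
  L4: {t} / ∅
  L5: {e,k} / {e}
  L6: {t} / {e,k}
  L7: {k,n,w} / ∅
  L8: {n} / ∅
  L9: {w} / ∅

Backward fixpoint:
  L0 li=∅ lo={e,k}
  L1 li={e,k} lo={e,k}
  L2 li={e} lo={e,k}
  L3 li={e,k} lo={e,k}
  L4 li={e,k} lo={e,k}
  L5 li={e} lo={e}
  L6 li={e,k} lo=∅
  L7 li={e} lo={e}
  L8 li=∅ lo=∅
  L9 li=∅ lo=∅

live-out(L1) = ["e", "k"]

Answer: ["e", "k"]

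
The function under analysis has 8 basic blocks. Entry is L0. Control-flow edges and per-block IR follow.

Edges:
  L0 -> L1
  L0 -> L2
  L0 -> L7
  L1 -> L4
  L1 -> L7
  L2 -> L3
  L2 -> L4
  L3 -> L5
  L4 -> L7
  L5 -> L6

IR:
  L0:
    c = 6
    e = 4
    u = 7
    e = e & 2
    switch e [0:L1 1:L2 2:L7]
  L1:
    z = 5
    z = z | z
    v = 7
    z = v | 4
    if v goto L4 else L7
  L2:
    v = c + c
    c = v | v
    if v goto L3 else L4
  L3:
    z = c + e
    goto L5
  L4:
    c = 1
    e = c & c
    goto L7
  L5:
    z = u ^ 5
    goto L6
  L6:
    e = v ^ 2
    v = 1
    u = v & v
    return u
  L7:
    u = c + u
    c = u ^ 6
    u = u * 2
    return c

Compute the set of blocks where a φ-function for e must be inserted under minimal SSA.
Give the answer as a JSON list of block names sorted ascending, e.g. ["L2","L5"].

idom tree: L1←L0 L2←L0 L3←L2 L4←L0 L5←L3 L6←L5 L7←L0
Dom∩ at merges:
  L4: preds {L1,L2}: {L0,L1} ∩ {L0,L2} = {L0}; idom=L0
  L7: preds {L0,L1,L4}: {L0} ∩ {L0,L1} ∩ {L0,L4} = {L0}; idom=L0

DF walk-up:
  L4←L1: walk L1 to L0
  L4←L2: walk L2 to L0
  L7←L0: walk · to L0
  L7←L1: walk L1 to L0
  L7←L4: walk L4 to L0
  DF(L0)=∅
  DF(L1)={L4,L7}
  DF(L2)={L4}
  DF(L3)=∅
  DF(L4)={L7}
  DF(L5)=∅
  DF(L6)=∅
  DF(L7)=∅

φ for e: defs {L0,L4,L6}
  DF⁺ = {L7}

Answer: ["L7"]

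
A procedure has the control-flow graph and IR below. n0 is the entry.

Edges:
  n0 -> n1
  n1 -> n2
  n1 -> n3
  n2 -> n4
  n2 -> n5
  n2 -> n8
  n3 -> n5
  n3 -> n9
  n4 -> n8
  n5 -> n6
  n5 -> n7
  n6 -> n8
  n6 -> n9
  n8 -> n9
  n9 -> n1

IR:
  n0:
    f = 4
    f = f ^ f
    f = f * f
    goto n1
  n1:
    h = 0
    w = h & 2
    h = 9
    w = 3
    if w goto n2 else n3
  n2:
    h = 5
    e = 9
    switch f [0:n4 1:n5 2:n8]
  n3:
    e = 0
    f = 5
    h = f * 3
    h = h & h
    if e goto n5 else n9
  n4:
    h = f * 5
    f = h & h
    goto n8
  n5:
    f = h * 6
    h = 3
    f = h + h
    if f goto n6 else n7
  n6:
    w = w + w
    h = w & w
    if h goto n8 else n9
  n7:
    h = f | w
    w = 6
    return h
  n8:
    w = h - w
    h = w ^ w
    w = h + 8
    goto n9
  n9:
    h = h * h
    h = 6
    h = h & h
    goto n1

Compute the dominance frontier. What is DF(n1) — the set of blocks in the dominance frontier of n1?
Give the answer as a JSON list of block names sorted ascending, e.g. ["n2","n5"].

Answer: ["n1"]

Working:
idom tree: n1←n0 n2←n1 n3←n1 n4←n2 n5←n1 n6←n5 n7←n5 n8←n1 n9←n1
Dom at joins:
  n1: preds {n0,n9}: {n0} ∩ {n0,n1,n9} = {n0}; idom=n0
  n5: preds {n2,n3}: {n0,n1,n2} ∩ {n0,n1,n3} = {n0,n1}; idom=n1
  n8: preds {n2,n4,n6}: {n0,n1,n2} ∩ {n0,n1,n2,n4} ∩ {n0,n1,n5,n6} = {n0,n1}; idom=n1
  n9: preds {n3,n6,n8}: {n0,n1,n3} ∩ {n0,n1,n5,n6} ∩ {n0,n1,n8} = {n0,n1}; idom=n1

Frontier:
  join n1 pred n0: · stop@n0
  join n1 pred n9: n9→n1 stop@n0
  join n5 pred n2: n2 stop@n1
  join n5 pred n3: n3 stop@n1
  join n8 pred n2: n2 stop@n1
  join n8 pred n4: n4→n2 stop@n1
  join n8 pred n6: n6→n5 stop@n1
  join n9 pred n3: n3 stop@n1
  join n9 pred n6: n6→n5 stop@n1
  join n9 pred n8: n8 stop@n1
  n0 → ∅
  n1 → {n1}
  n2 → {n5,n8}
  n3 → {n5,n9}
  n4 → {n8}
  n5 → {n8,n9}
  n6 → {n8,n9}
  n7 → ∅
  n8 → {n9}
  n9 → {n1}

DF(n1) = ["n1"]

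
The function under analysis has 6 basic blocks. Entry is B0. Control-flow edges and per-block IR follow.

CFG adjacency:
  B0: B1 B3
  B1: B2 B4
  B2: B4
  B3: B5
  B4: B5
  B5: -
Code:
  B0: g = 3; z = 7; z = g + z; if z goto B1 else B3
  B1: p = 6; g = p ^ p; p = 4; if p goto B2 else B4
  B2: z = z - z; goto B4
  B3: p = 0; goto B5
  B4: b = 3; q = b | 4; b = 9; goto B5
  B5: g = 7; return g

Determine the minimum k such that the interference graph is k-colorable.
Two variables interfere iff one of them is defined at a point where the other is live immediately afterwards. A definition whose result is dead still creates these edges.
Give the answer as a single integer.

Block summaries:
  B0 def {g,z} use ∅
  B1 def {g,p} use ∅
  B2 def {z} use {z}
  B3 def {p} use ∅
  B4 def {b,q} use ∅
  B5 def {g} use ∅

Backward fixpoint:
  B0: in=∅ out={z}
  B1: in={z} out={z}
  B2: in={z} out=∅
  B3: in=∅ out=∅
  B4: in=∅ out=∅
  B5: in=∅ out=∅

Conflict graph:
  b: ∅
  g: {z}
  p: {z}
  q: ∅
  z: {g,p}

Colouring:
  lower bound: {g,z} mutually conflict ⇒ χ ≥ 2
  assign b→R0 g→R1 p→R1 q→R0 z→R0 — no edge inside a register ⇒ χ ≤ 2
  χ = 2

Answer: 2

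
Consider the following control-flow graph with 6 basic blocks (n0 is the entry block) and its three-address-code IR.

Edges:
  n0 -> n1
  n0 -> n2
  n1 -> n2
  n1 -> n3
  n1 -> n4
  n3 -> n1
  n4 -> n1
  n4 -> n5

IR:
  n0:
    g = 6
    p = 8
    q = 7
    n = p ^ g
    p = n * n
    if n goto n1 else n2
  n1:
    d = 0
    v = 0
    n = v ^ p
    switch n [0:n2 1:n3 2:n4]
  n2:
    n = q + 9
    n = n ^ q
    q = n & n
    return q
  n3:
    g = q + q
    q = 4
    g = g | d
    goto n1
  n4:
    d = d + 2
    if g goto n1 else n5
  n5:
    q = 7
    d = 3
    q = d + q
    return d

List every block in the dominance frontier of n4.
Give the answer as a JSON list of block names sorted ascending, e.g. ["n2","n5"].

Answer: ["n1"]

Analysis:
idom tree: n1←n0 n2←n0 n3←n1 n4←n1 n5←n4
Dom at joins:
  n1: preds {n0,n3,n4}: {n0} ∩ {n0,n1,n3} ∩ {n0,n1,n4} = {n0}; idom=n0
  n2: preds {n0,n1}: {n0} ∩ {n0,n1} = {n0}; idom=n0

DF derivation:
  join n1 pred n0: · stop@n0
  join n1 pred n3: n3→n1 stop@n0
  join n1 pred n4: n4→n1 stop@n0
  join n2 pred n0: · stop@n0
  join n2 pred n1: n1 stop@n0
  n0: DF=∅
  n1: DF={n1,n2}
  n2: DF=∅
  n3: DF={n1}
  n4: DF={n1}
  n5: DF=∅

DF(n4) = ["n1"]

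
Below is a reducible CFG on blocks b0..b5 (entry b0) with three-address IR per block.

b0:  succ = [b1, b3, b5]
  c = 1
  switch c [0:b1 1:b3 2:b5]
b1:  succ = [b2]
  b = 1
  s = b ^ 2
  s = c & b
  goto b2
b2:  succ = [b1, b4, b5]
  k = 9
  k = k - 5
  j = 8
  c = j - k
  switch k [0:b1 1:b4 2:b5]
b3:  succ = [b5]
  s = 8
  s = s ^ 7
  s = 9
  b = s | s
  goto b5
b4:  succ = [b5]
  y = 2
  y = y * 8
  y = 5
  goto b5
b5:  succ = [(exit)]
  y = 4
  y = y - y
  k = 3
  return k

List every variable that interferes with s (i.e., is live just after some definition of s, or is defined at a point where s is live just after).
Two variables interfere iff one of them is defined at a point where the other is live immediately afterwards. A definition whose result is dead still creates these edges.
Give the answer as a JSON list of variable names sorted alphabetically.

Block summaries:
  b0: def={c} ue=∅
  b1: def={b,s} ue={c}
  b2: def={c,j,k} ue=∅
  b3: def={b,s} ue=∅
  b4: def={y} ue=∅
  b5: def={k,y} ue=∅

Backward fixpoint:
  b0: in=∅ out={c}
  b1: in={c} out=∅
  b2: in=∅ out={c}
  b3: in=∅ out=∅
  b4: in=∅ out=∅
  b5: in=∅ out=∅

Interfere edges:
  b — {c,s}
  c — {b,k,s}
  j — {k}
  k — {c,j}
  s — {b,c}
  y — ∅

N(s) = ["b", "c"]

Answer: ["b", "c"]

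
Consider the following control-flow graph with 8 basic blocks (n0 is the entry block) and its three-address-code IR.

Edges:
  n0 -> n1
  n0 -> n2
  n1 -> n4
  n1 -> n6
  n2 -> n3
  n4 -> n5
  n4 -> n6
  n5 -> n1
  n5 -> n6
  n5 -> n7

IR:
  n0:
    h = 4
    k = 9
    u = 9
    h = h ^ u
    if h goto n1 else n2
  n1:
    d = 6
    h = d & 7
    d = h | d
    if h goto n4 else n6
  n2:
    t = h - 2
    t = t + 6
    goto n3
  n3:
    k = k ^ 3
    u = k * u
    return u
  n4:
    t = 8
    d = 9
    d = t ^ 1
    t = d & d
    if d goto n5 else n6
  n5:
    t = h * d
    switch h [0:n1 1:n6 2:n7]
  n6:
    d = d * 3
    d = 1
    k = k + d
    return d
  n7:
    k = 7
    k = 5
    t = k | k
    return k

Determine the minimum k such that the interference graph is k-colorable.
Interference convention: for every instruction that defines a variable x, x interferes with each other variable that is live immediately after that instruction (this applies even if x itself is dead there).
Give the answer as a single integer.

Answer: 4

Analysis:
Per-block:
  n0 def {h,k,u} use ∅
  n1 def {d,h} use ∅
  n2 def {t} use {h}
  n3 def {k,u} use {k,u}
  n4 def {d,t} use ∅
  n5 def {t} use {d,h}
  n6 def {d,k} use {d,k}
  n7 def {k,t} use ∅

Backward fixpoint:
  live n0: ∅→{h,k,u}
  live n1: {k}→{d,h,k}
  live n2: {h,k,u}→{k,u}
  live n3: {k,u}→∅
  live n4: {h,k}→{d,h,k}
  live n5: {d,h,k}→{d,k}
  live n6: {d,k}→∅
  live n7: ∅→∅

Conflict graph:
  d↔{h,k,t}
  h↔{d,k,t,u}
  k↔{d,h,t,u}
  t↔{d,h,k,u}
  u↔{h,k,t}

Colouring:
  lower bound: {d,h,k,t} mutually conflict ⇒ χ ≥ 4
  4-colouring: r0={h}  r1={k}  r2={t}  r3={d,u}
  χ = 4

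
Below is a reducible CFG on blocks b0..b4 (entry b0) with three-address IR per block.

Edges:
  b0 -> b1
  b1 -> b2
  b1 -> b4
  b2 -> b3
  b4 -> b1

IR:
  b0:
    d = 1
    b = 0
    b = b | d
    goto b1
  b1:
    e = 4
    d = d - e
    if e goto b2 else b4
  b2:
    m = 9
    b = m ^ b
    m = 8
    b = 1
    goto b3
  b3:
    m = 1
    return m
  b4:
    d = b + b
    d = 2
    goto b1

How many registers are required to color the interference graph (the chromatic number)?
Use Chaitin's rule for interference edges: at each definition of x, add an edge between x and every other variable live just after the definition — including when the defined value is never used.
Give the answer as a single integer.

Per-block:
  b0: {b,d} / ∅
  b1: {d,e} / {d}
  b2: {b,m} / {b}
  b3: {m} / ∅
  b4: {d} / {b}

Liveness:
  b0: in=∅ out={b,d}
  b1: in={b,d} out={b}
  b2: in={b} out=∅
  b3: in=∅ out=∅
  b4: in={b} out={b,d}

Interference:
  b — {d,e,m}
  d — {b,e}
  e — {b,d}
  m — {b}

Chromatic number:
  lower bound: {b,d,e} mutually conflict ⇒ χ ≥ 3
  3-colouring: R0={b}  R1={d,m}  R2={e}
  χ = 3

Answer: 3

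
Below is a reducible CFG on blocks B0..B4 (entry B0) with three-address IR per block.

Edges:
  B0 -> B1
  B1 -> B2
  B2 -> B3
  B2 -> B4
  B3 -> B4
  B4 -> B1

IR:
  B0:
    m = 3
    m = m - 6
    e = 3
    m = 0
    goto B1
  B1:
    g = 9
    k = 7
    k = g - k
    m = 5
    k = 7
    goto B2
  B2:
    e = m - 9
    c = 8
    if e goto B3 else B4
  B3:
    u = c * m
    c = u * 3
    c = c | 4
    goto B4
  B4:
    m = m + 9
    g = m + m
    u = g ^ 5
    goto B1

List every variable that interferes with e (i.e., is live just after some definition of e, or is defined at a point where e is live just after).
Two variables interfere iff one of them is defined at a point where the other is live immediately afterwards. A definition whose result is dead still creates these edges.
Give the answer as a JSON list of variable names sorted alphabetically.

def/use:
  B0: {e,m} / ∅
  B1: {g,k,m} / ∅
  B2: {c,e} / {m}
  B3: {c,u} / {c,m}
  B4: {g,m,u} / {m}

Liveness:
  B0: in=∅ out=∅
  B1: in=∅ out={m}
  B2: in={m} out={c,m}
  B3: in={c,m} out={m}
  B4: in={m} out=∅

Interference:
  c — {e,m}
  e — {c,m}
  g — {k}
  k — {g,m}
  m — {c,e,k,u}
  u — {m}

N(e) = ["c", "m"]

Answer: ["c", "m"]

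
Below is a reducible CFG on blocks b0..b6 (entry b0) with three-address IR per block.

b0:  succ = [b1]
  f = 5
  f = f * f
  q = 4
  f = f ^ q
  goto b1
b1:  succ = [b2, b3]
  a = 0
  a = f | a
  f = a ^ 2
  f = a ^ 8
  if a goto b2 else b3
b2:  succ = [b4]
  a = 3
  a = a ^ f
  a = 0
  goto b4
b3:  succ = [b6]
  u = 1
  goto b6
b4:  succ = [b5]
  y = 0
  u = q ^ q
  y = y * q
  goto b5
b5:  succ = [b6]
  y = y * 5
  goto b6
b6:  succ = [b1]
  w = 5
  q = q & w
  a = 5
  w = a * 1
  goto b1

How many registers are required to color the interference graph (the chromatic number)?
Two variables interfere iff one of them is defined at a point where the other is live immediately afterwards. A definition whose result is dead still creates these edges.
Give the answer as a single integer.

Block summaries:
  b0: def={f,q} ue=∅
  b1: def={a,f} ue={f}
  b2: def={a} ue={f}
  b3: def={u} ue=∅
  b4: def={u,y} ue={q}
  b5: def={y} ue={y}
  b6: def={a,q,w} ue={q}

Live sets:
  b0: in=∅ out={f,q}
  b1: in={f,q} out={f,q}
  b2: in={f,q} out={f,q}
  b3: in={f,q} out={f,q}
  b4: in={f,q} out={f,q,y}
  b5: in={f,q,y} out={f,q}
  b6: in={f,q} out={f,q}

Conflict graph:
  a — {f,q}
  f — {a,q,u,w,y}
  q — {a,f,u,w,y}
  u — {f,q,y}
  w — {f,q}
  y — {f,q,u}

Colouring:
  lower bound: {f,q,u,y} mutually conflict ⇒ χ ≥ 4
  4-colouring: r0={f}  r1={q}  r2={a,u,w}  r3={y}
  χ = 4

Answer: 4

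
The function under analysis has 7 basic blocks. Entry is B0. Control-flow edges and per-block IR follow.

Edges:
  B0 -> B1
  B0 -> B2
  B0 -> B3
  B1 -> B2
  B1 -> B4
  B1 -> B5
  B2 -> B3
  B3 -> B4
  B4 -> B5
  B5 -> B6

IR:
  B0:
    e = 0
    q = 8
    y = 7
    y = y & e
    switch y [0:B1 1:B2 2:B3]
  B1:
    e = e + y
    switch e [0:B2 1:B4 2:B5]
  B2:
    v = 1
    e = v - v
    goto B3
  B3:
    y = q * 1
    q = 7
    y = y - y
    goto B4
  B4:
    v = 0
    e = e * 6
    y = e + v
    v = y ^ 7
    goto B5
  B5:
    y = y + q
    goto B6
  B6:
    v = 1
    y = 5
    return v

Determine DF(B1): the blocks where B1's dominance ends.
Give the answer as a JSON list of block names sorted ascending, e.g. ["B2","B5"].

Answer: ["B2", "B4", "B5"]

Working:
idom tree: B1←B0 B2←B0 B3←B0 B4←B0 B5←B0 B6←B5
Dom∩ at merges:
  B2: preds {B0,B1}: {B0} ∩ {B0,B1} = {B0}; idom=B0
  B3: preds {B0,B2}: {B0} ∩ {B0,B2} = {B0}; idom=B0
  B4: preds {B1,B3}: {B0,B1} ∩ {B0,B3} = {B0}; idom=B0
  B5: preds {B1,B4}: {B0,B1} ∩ {B0,B4} = {B0}; idom=B0

DF derivation:
  join B2 pred B0: · stop@B0
  join B2 pred B1: B1 stop@B0
  join B3 pred B0: · stop@B0
  join B3 pred B2: B2 stop@B0
  join B4 pred B1: B1 stop@B0
  join B4 pred B3: B3 stop@B0
  join B5 pred B1: B1 stop@B0
  join B5 pred B4: B4 stop@B0
  B0: DF=∅
  B1: DF={B2,B4,B5}
  B2: DF={B3}
  B3: DF={B4}
  B4: DF={B5}
  B5: DF=∅
  B6: DF=∅

DF(B1) = ["B2", "B4", "B5"]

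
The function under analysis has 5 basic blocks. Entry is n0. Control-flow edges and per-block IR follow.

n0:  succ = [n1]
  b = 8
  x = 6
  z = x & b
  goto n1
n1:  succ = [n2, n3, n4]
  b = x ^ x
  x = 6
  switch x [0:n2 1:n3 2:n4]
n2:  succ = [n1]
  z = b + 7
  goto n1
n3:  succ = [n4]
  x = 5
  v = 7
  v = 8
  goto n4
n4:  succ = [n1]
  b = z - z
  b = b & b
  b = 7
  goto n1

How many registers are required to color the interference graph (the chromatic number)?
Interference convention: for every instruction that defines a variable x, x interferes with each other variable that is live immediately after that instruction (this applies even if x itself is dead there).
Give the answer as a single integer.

Answer: 3

Working:
Block summaries:
  n0: {b,x,z} / ∅
  n1: {b,x} / {x}
  n2: {z} / {b}
  n3: {v,x} / ∅
  n4: {b} / {z}

Liveness:
  n0: in=∅ out={x,z}
  n1: in={x,z} out={b,x,z}
  n2: in={b,x} out={x,z}
  n3: in={z} out={x,z}
  n4: in={x,z} out={x,z}

Conflict graph:
  b — {x,z}
  v — {x,z}
  x — {b,v,z}
  z — {b,v,x}

Chromatic number:
  lower bound: {b,x,z} mutually conflict ⇒ χ ≥ 3
  assign b→r2 v→r2 x→r0 z→r1 — no edge inside a register ⇒ χ ≤ 3
  χ = 3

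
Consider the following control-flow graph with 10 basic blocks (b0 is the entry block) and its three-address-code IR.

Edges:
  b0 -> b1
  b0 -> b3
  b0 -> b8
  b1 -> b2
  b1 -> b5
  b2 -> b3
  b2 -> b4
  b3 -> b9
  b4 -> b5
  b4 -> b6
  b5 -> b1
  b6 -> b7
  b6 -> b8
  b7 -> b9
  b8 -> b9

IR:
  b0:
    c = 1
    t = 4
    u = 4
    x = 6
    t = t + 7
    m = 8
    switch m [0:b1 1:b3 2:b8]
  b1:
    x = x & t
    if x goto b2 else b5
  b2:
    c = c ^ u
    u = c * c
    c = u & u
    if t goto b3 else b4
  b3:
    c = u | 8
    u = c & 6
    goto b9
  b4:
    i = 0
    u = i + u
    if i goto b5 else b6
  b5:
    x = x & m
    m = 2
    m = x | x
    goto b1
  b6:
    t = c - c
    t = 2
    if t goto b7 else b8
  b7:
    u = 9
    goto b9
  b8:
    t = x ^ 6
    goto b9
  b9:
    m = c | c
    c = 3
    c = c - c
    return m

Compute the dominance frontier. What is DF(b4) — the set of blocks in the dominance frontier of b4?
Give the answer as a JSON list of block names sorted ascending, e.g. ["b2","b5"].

idom tree: b1←b0 b2←b1 b3←b0 b4←b2 b5←b1 b6←b4 b7←b6 b8←b0 b9←b0
Dom∩ at merges:
  b1: preds {b0,b5}: {b0} ∩ {b0,b1,b5} = {b0}; idom=b0
  b3: preds {b0,b2}: {b0} ∩ {b0,b1,b2} = {b0}; idom=b0
  b5: preds {b1,b4}: {b0,b1} ∩ {b0,b1,b2,b4} = {b0,b1}; idom=b1
  b8: preds {b0,b6}: {b0} ∩ {b0,b1,b2,b4,b6} = {b0}; idom=b0
  b9: preds {b3,b7,b8}: {b0,b3} ∩ {b0,b1,b2,b4,b6,b7} ∩ {b0,b8} = {b0}; idom=b0

DF walk-up:
  b1←b0: walk · to b0
  b1←b5: walk b5→b1 to b0
  b3←b0: walk · to b0
  b3←b2: walk b2→b1 to b0
  b5←b1: walk · to b1
  b5←b4: walk b4→b2 to b1
  b8←b0: walk · to b0
  b8←b6: walk b6→b4→b2→b1 to b0
  b9←b3: walk b3 to b0
  b9←b7: walk b7→b6→b4→b2→b1 to b0
  b9←b8: walk b8 to b0
  DF(b0)=∅
  DF(b1)={b1,b3,b8,b9}
  DF(b2)={b3,b5,b8,b9}
  DF(b3)={b9}
  DF(b4)={b5,b8,b9}
  DF(b5)={b1}
  DF(b6)={b8,b9}
  DF(b7)={b9}
  DF(b8)={b9}
  DF(b9)=∅

DF(b4) = ["b5", "b8", "b9"]

Answer: ["b5", "b8", "b9"]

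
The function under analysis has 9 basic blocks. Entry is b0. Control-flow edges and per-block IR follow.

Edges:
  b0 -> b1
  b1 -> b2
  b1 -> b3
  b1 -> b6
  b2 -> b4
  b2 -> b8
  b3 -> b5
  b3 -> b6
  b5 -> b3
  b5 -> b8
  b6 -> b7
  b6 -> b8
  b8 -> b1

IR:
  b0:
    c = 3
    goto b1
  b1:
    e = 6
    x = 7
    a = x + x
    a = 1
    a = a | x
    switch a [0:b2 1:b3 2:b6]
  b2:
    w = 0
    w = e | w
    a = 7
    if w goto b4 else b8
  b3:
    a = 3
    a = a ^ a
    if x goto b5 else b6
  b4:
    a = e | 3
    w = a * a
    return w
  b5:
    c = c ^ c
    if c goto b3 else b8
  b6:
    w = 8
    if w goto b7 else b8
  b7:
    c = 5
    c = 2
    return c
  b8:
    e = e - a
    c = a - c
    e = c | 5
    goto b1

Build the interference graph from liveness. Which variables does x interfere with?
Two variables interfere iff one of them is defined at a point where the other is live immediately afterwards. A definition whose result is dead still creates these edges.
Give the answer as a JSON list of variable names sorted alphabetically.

Answer: ["a", "c", "e"]

Analysis:
Per-block:
  b0 def {c} use ∅
  b1 def {a,e,x} use ∅
  b2 def {a,w} use {e}
  b3 def {a} use {x}
  b4 def {a,w} use {e}
  b5 def {c} use {c}
  b6 def {w} use ∅
  b7 def {c} use ∅
  b8 def {c,e} use {a,c,e}

Live sets:
  live b0: ∅→{c}
  live b1: {c}→{a,c,e,x}
  live b2: {c,e}→{a,c,e}
  live b3: {c,e,x}→{a,c,e,x}
  live b4: {e}→∅
  live b5: {a,c,e,x}→{a,c,e,x}
  live b6: {a,c,e}→{a,c,e}
  live b7: ∅→∅
  live b8: {a,c,e}→{c}

Conflict graph:
  a: {c,e,w,x}
  c: {a,e,w,x}
  e: {a,c,w,x}
  w: {a,c,e}
  x: {a,c,e}

N(x) = ["a", "c", "e"]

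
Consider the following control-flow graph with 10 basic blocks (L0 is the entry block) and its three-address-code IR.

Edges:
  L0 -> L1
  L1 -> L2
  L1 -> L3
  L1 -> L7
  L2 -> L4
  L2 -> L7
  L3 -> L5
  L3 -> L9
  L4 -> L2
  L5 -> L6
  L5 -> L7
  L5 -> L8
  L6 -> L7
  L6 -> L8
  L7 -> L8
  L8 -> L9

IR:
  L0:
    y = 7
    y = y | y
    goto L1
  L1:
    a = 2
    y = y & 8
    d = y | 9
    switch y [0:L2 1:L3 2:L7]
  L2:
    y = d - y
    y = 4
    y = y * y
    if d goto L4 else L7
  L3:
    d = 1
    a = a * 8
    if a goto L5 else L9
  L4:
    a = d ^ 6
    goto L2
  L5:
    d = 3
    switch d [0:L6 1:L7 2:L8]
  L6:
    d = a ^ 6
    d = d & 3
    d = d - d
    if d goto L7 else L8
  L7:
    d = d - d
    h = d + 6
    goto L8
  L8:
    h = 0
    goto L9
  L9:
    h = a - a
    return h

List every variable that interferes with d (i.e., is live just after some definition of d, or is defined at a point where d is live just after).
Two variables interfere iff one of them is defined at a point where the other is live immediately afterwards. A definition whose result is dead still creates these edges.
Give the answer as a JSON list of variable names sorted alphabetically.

Per-block:
  L0: def={y} ue=∅
  L1: def={a,d,y} ue={y}
  L2: def={y} ue={d,y}
  L3: def={a,d} ue={a}
  L4: def={a} ue={d}
  L5: def={d} ue=∅
  L6: def={d} ue={a}
  L7: def={d,h} ue={d}
  L8: def={h} ue=∅
  L9: def={h} ue={a}

Liveness:
  live L0: ∅→{y}
  live L1: {y}→{a,d,y}
  live L2: {a,d,y}→{a,d,y}
  live L3: {a}→{a}
  live L4: {d,y}→{a,d,y}
  live L5: {a}→{a,d}
  live L6: {a}→{a,d}
  live L7: {a,d}→{a}
  live L8: {a}→{a}
  live L9: {a}→∅

Interference:
  a: {d,h,y}
  d: {a,y}
  h: {a}
  y: {a,d}

N(d) = ["a", "y"]

Answer: ["a", "y"]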